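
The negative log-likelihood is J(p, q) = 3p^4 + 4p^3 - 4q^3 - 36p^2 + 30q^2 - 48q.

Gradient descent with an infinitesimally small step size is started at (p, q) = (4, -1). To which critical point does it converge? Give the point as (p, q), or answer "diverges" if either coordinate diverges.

(2, 1)

J is separable, so gradient descent decouples: p follows -∂J/∂p, q follows -∂J/∂q.
∂J/∂p = 12p(p - 2)(p + 3); at p=4 this is 672, so p decreases.
∂J/∂q = -12(q - 4)(q - 1); at q=-1 this is -120, so q increases.
p converges to its nearest critical value 2 (a local min of the p-part); q converges to 1. The iterate converges to (2, 1).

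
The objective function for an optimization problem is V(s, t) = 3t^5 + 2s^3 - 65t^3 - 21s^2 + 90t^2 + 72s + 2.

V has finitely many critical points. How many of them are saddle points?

4

V separates as a function of s plus a function of t, so ∇V=0 decouples.
∂V/∂s = 6(s - 4)(s - 3) = 0 at s ∈ {3, 4}; ∂V/∂t = 15t(t - 3)(t - 1)(t + 4) = 0 at t ∈ {-4, 0, 1, 3}.
The Hessian is diagonal: diag(V_ss, V_tt). Second derivatives: V_ss(3)=-6, V_ss(4)=6; V_tt(-4)=-2100, V_tt(0)=180, V_tt(1)=-150, V_tt(3)=630.
Saddle points occur where the two diagonal entries have opposite signs: (3, 0), (3, 3), (4, -4), (4, 1). Count: 4.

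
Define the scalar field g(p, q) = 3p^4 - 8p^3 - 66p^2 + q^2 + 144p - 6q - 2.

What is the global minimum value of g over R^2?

g(p,q) separates as A(p) + B(q) − 2, so its minimum is min A + min B − 2.
A'(p) = 12(p - 4)(p - 1)(p + 3) vanishes at p ∈ {-3, 1, 4}; B'(q) = 2q - 6 vanishes at q ∈ {3}.
Local minima of A (where A''>0): A(-3)=-567, A(4)=-224. Local minima of B: B(3)=-9.
So the global minimum of g is A(-3) + B(3) − 2 = -567 − 9 − 2 = -578, attained at (-3, 3).

-578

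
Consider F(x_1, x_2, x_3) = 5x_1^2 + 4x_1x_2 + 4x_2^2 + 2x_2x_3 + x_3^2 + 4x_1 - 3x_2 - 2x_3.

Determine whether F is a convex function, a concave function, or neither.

F is quadratic, so its Hessian is the constant matrix H = [[10, 4, 0], [4, 8, 2], [0, 2, 2]].
Leading principal minors: 10, 64, 88.
All positive ⇒ H ≻ 0 ⇒ convex.

convex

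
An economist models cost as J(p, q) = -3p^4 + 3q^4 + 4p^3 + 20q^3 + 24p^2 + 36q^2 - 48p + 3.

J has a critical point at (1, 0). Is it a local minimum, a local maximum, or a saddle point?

local minimum

The mixed partial ∂²J/∂p∂q is 0, so the Hessian at any point is diag(J_pp, J_qq) = diag(12(-3p^2 + 2p + 4), 12(3q^2 + 10q + 6)).
At (1, 0): H = diag(36, 72).
Both eigenvalues are positive, so H is positive definite: a local minimum.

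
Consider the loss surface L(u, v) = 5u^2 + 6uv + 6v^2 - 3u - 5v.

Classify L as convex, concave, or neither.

convex

L is quadratic, so its Hessian is the constant matrix H = [[10, 6], [6, 12]].
det(H) = 84, tr(H) = 22.
det(H) > 0 and tr(H) > 0, so H is positive definite everywhere: convex.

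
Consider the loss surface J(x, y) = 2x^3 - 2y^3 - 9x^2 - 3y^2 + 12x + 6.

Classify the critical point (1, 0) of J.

local maximum

The mixed partial ∂²J/∂x∂y is 0, so the Hessian at any point is diag(J_xx, J_yy) = diag(6(2x - 3), -6(2y + 1)).
At (1, 0): H = diag(-6, -6).
Both eigenvalues are negative, so H is negative definite: a local maximum.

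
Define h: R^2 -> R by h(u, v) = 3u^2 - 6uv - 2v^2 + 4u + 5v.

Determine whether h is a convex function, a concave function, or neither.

neither

h is quadratic, so its Hessian is the constant matrix H = [[6, -6], [-6, -4]].
det(H) = -60, tr(H) = 2.
det(H) < 0, so H is indefinite: neither convex nor concave.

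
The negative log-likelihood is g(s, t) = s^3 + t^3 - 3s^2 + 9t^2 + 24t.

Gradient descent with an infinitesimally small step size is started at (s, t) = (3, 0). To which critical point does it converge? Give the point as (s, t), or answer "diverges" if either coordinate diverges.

(2, -2)

g is separable, so gradient descent decouples: s follows -∂g/∂s, t follows -∂g/∂t.
∂g/∂s = 3s(s - 2); at s=3 this is 9, so s decreases.
∂g/∂t = 3(t + 2)(t + 4); at t=0 this is 24, so t decreases.
s converges to its nearest critical value 2 (a local min of the s-part); t converges to -2. The iterate converges to (2, -2).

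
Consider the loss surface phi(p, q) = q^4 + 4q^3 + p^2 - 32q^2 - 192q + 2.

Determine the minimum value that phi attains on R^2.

phi(p,q) separates as A(p) + B(q) + 2, so its minimum is min A + min B + 2.
A'(p) = 2p vanishes at p ∈ {0}; B'(q) = 4(q - 4)(q + 3)(q + 4) vanishes at q ∈ {-4, -3, 4}.
Local minima of A (where A''>0): A(0)=0. Local minima of B: B(-4)=256, B(4)=-768.
So the global minimum of phi is A(0) + B(4) + 2 = 0 − 768 + 2 = -766, attained at (0, 4).

-766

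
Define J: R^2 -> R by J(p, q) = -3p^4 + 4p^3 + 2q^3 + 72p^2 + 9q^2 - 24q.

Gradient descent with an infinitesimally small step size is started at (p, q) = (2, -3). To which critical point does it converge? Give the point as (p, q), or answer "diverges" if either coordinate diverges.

J is separable, so gradient descent decouples: p follows -∂J/∂p, q follows -∂J/∂q.
∂J/∂p = -12p(p - 4)(p + 3); at p=2 this is 240, so p decreases.
∂J/∂q = 6(q - 1)(q + 4); at q=-3 this is -24, so q increases.
p converges to its nearest critical value 0 (a local min of the p-part); q converges to 1. The iterate converges to (0, 1).

(0, 1)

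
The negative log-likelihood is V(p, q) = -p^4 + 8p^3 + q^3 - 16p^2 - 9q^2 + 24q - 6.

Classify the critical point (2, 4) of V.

local minimum

The mixed partial ∂²V/∂p∂q is 0, so the Hessian at any point is diag(V_pp, V_qq) = diag(4(-3p^2 + 12p - 8), 6(q - 3)).
At (2, 4): H = diag(16, 6).
Both eigenvalues are positive, so H is positive definite: a local minimum.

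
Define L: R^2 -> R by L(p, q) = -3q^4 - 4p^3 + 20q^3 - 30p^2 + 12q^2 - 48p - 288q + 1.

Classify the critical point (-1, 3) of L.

The mixed partial ∂²L/∂p∂q is 0, so the Hessian at any point is diag(L_pp, L_qq) = diag(-12(2p + 5), 12(-3q^2 + 10q + 2)).
At (-1, 3): H = diag(-36, 60).
The eigenvalues have opposite signs, so H is indefinite: a saddle point.

saddle point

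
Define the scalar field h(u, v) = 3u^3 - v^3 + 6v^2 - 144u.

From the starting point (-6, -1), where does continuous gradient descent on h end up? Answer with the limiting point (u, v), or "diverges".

diverges

h is separable, so gradient descent decouples: u follows -∂h/∂u, v follows -∂h/∂v.
∂h/∂u = 9(u - 4)(u + 4); at u=-6 this is 180, so u decreases.
∂h/∂v = -3v(v - 4); at v=-1 this is -15, so v increases.
The u-coordinate has no critical point in that direction and runs off to infinity.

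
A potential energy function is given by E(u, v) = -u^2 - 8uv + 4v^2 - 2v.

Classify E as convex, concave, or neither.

neither

E is quadratic, so its Hessian is the constant matrix H = [[-2, -8], [-8, 8]].
det(H) = -80, tr(H) = 6.
det(H) < 0, so H is indefinite: neither convex nor concave.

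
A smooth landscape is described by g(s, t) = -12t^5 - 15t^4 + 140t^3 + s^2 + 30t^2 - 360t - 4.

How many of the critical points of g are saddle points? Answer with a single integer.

2

g separates as a function of s plus a function of t, so ∇g=0 decouples.
∂g/∂s = 2s = 0 at s ∈ {0}; ∂g/∂t = -60(t - 2)(t - 1)(t + 1)(t + 3) = 0 at t ∈ {-3, -1, 1, 2}.
The Hessian is diagonal: diag(g_ss, g_tt). Second derivatives: g_ss(0)=2; g_tt(-3)=2400, g_tt(-1)=-720, g_tt(1)=480, g_tt(2)=-900.
Saddle points occur where the two diagonal entries have opposite signs: (0, -1), (0, 2). Count: 2.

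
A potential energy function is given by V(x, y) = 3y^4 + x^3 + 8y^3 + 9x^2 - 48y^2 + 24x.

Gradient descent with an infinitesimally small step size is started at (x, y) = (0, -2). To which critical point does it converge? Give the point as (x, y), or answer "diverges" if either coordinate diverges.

(-2, -4)

V is separable, so gradient descent decouples: x follows -∂V/∂x, y follows -∂V/∂y.
∂V/∂x = 3(x + 2)(x + 4); at x=0 this is 24, so x decreases.
∂V/∂y = 12y(y - 2)(y + 4); at y=-2 this is 192, so y decreases.
x converges to its nearest critical value -2 (a local min of the x-part); y converges to -4. The iterate converges to (-2, -4).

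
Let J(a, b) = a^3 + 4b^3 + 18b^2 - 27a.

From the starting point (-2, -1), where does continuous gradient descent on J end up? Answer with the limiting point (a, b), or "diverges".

J is separable, so gradient descent decouples: a follows -∂J/∂a, b follows -∂J/∂b.
∂J/∂a = 3(a - 3)(a + 3); at a=-2 this is -15, so a increases.
∂J/∂b = 12b(b + 3); at b=-1 this is -24, so b increases.
a converges to its nearest critical value 3 (a local min of the a-part); b converges to 0. The iterate converges to (3, 0).

(3, 0)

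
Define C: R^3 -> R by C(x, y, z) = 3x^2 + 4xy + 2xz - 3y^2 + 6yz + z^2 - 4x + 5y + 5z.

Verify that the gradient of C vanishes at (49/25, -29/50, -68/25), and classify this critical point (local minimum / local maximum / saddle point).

saddle point

∇C = (6x + 4y + 2z - 4, 4x - 6y + 6z + 5, 2x + 6y + 2z + 5); substituting (49/25, -29/50, -68/25) gives ∇C = (0, 0, 0), so (49/25, -29/50, -68/25) is indeed a critical point.
The Hessian is constant: H = [[6, 4, 2], [4, -6, 6], [2, 6, 2]].
Leading principal minors: Δ₁ = 6, Δ₂ = -52, Δ₃ = -200.
The minors fit neither the all-positive nor the alternating-sign pattern, so H is indefinite: a saddle point.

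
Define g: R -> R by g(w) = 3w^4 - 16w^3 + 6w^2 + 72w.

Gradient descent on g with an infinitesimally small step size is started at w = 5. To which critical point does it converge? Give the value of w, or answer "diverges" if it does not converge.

3

g'(w) = 12(w - 3)(w - 2)(w + 1), so g'(5) = 432.
Gradient descent moves in the -g' direction, i.e. w is decreasing.
The nearest critical point in that direction is w = 3, where g'' = 48 > 0 (a local minimum). The iterate converges there.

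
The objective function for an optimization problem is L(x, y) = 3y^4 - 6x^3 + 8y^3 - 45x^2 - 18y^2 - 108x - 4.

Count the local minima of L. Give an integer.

2

L separates as a function of x plus a function of y, so ∇L=0 decouples.
∂L/∂x = -18(x + 2)(x + 3) = 0 at x ∈ {-3, -2}; ∂L/∂y = 12y(y - 1)(y + 3) = 0 at y ∈ {-3, 0, 1}.
The Hessian is diagonal: diag(L_xx, L_yy). Second derivatives: L_xx(-3)=18, L_xx(-2)=-18; L_yy(-3)=144, L_yy(0)=-36, L_yy(1)=48.
Local minima occur where both diagonal entries positive: (-3, -3), (-3, 1). Count: 2.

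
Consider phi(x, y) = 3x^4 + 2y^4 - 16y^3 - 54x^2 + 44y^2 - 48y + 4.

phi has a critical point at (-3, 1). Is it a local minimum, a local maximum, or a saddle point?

The mixed partial ∂²phi/∂x∂y is 0, so the Hessian at any point is diag(phi_xx, phi_yy) = diag(36(x^2 - 3), 8(3y^2 - 12y + 11)).
At (-3, 1): H = diag(216, 16).
Both eigenvalues are positive, so H is positive definite: a local minimum.

local minimum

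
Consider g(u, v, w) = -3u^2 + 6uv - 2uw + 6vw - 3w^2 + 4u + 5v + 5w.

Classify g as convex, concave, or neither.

g is quadratic, so its Hessian is the constant matrix H = [[-6, 6, -2], [6, 0, 6], [-2, 6, -6]].
Leading principal minors: -6, -36, 288.
Neither pattern holds ⇒ H is indefinite ⇒ neither convex nor concave.

neither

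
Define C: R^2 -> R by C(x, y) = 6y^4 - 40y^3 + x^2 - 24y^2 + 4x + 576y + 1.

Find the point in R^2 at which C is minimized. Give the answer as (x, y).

(-2, -2)

C(x,y) separates as P(x) + Q(y) + 1, so its minimum is min P + min Q + 1.
P'(x) = 2x + 4 vanishes at x ∈ {-2}; Q'(y) = 24(y - 4)(y - 3)(y + 2) vanishes at y ∈ {-2, 3, 4}.
Local minima of P (where P''>0): P(-2)=-4. Local minima of Q: Q(-2)=-832, Q(4)=896.
So the global minimum of C is P(-2) + Q(-2) + 1 = -4 − 832 + 1 = -835, attained at (-2, -2).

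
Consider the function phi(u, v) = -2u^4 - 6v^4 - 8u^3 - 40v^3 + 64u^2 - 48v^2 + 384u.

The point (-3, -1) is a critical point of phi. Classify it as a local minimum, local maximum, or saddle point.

local minimum

The mixed partial ∂²phi/∂u∂v is 0, so the Hessian at any point is diag(phi_uu, phi_vv) = diag(8(-3u^2 - 6u + 16), -24(3v^2 + 10v + 4)).
At (-3, -1): H = diag(56, 72).
Both eigenvalues are positive, so H is positive definite: a local minimum.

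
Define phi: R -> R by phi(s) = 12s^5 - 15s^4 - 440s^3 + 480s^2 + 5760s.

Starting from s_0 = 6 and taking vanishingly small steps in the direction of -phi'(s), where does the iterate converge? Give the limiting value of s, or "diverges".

4

phi'(s) = 60(s - 4)(s - 3)(s + 2)(s + 4), so phi'(6) = 28800.
Gradient descent moves in the -phi' direction, i.e. s is decreasing.
The nearest critical point in that direction is s = 4, where phi'' = 2880 > 0 (a local minimum). The iterate converges there.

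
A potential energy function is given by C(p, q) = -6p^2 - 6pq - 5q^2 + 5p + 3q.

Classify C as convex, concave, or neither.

concave

C is quadratic, so its Hessian is the constant matrix H = [[-12, -6], [-6, -10]].
det(H) = 84, tr(H) = -22.
det(H) > 0 and tr(H) < 0, so H is negative definite everywhere: concave.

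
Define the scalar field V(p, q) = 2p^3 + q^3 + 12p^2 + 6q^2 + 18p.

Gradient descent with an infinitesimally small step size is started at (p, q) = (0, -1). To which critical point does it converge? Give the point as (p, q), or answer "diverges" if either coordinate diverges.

(-1, 0)

V is separable, so gradient descent decouples: p follows -∂V/∂p, q follows -∂V/∂q.
∂V/∂p = 6(p + 1)(p + 3); at p=0 this is 18, so p decreases.
∂V/∂q = 3q(q + 4); at q=-1 this is -9, so q increases.
p converges to its nearest critical value -1 (a local min of the p-part); q converges to 0. The iterate converges to (-1, 0).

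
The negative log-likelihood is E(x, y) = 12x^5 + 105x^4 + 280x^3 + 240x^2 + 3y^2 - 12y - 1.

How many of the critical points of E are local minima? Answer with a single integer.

2

E separates as a function of x plus a function of y, so ∇E=0 decouples.
∂E/∂x = 60x(x + 1)(x + 2)(x + 4) = 0 at x ∈ {-4, -2, -1, 0}; ∂E/∂y = 6(y - 2) = 0 at y ∈ {2}.
The Hessian is diagonal: diag(E_xx, E_yy). Second derivatives: E_xx(-4)=-1440, E_xx(-2)=240, E_xx(-1)=-180, E_xx(0)=480; E_yy(2)=6.
Local minima occur where both diagonal entries positive: (-2, 2), (0, 2). Count: 2.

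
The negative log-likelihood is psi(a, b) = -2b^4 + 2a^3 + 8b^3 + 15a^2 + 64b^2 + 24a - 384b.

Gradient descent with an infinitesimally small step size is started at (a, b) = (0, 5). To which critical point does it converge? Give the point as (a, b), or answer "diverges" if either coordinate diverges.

diverges

psi is separable, so gradient descent decouples: a follows -∂psi/∂a, b follows -∂psi/∂b.
∂psi/∂a = 6(a + 1)(a + 4); at a=0 this is 24, so a decreases.
∂psi/∂b = -8(b - 4)(b - 3)(b + 4); at b=5 this is -144, so b increases.
The b-coordinate has no critical point in that direction and runs off to infinity.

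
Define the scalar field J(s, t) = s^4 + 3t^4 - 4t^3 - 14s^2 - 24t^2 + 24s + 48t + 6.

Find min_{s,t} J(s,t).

J(s,t) separates as P(s) + Q(t) + 6, so its minimum is min P + min Q + 6.
P'(s) = 4(s - 2)(s - 1)(s + 3) vanishes at s ∈ {-3, 1, 2}; Q'(t) = 12(t - 2)(t - 1)(t + 2) vanishes at t ∈ {-2, 1, 2}.
Local minima of P (where P''>0): P(-3)=-117, P(2)=8. Local minima of Q: Q(-2)=-112, Q(2)=16.
So the global minimum of J is P(-3) + Q(-2) + 6 = -117 − 112 + 6 = -223, attained at (-3, -2).

-223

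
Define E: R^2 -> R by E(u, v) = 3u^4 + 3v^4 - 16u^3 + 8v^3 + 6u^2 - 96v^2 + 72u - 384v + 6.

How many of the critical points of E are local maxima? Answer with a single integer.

E separates as a function of u plus a function of v, so ∇E=0 decouples.
∂E/∂u = 12(u - 3)(u - 2)(u + 1) = 0 at u ∈ {-1, 2, 3}; ∂E/∂v = 12(v - 4)(v + 2)(v + 4) = 0 at v ∈ {-4, -2, 4}.
The Hessian is diagonal: diag(E_uu, E_vv). Second derivatives: E_uu(-1)=144, E_uu(2)=-36, E_uu(3)=48; E_vv(-4)=192, E_vv(-2)=-144, E_vv(4)=576.
Local maxima occur where both diagonal entries negative: (2, -2). Count: 1.

1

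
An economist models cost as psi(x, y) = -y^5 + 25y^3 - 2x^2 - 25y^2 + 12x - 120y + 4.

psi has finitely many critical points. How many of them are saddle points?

2

psi separates as a function of x plus a function of y, so ∇psi=0 decouples.
∂psi/∂x = -4(x - 3) = 0 at x ∈ {3}; ∂psi/∂y = -5(y - 3)(y - 2)(y + 1)(y + 4) = 0 at y ∈ {-4, -1, 2, 3}.
The Hessian is diagonal: diag(psi_xx, psi_yy). Second derivatives: psi_xx(3)=-4; psi_yy(-4)=630, psi_yy(-1)=-180, psi_yy(2)=90, psi_yy(3)=-140.
Saddle points occur where the two diagonal entries have opposite signs: (3, -4), (3, 2). Count: 2.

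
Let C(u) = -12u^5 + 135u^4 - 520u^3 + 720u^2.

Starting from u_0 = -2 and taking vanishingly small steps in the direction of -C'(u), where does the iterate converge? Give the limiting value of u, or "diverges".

0

C'(u) = -60u(u - 4)(u - 3)(u - 2), so C'(-2) = -14400.
Gradient descent moves in the -C' direction, i.e. u is increasing.
The nearest critical point in that direction is u = 0, where C'' = 1440 > 0 (a local minimum). The iterate converges there.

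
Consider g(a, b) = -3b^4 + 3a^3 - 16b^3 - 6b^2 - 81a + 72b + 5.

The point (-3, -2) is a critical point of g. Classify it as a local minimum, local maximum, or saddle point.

The mixed partial ∂²g/∂a∂b is 0, so the Hessian at any point is diag(g_aa, g_bb) = diag(18a, -12(3b^2 + 8b + 1)).
At (-3, -2): H = diag(-54, 36).
The eigenvalues have opposite signs, so H is indefinite: a saddle point.

saddle point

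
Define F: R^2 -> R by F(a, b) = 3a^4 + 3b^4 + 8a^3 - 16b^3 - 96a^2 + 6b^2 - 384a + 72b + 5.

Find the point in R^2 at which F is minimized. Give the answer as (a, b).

F(a,b) separates as P(a) + Q(b) + 5, so its minimum is min P + min Q + 5.
P'(a) = 12(a - 4)(a + 2)(a + 4) vanishes at a ∈ {-4, -2, 4}; Q'(b) = 12(b - 3)(b - 2)(b + 1) vanishes at b ∈ {-1, 2, 3}.
Local minima of P (where P''>0): P(-4)=256, P(4)=-1792. Local minima of Q: Q(-1)=-47, Q(3)=81.
So the global minimum of F is P(4) + Q(-1) + 5 = -1792 − 47 + 5 = -1834, attained at (4, -1).

(4, -1)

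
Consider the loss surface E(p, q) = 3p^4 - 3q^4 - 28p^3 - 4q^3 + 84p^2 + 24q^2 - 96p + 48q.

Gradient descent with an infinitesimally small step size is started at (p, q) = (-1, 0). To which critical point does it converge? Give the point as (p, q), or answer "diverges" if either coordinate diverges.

(1, -1)

E is separable, so gradient descent decouples: p follows -∂E/∂p, q follows -∂E/∂q.
∂E/∂p = 12(p - 4)(p - 2)(p - 1); at p=-1 this is -360, so p increases.
∂E/∂q = -12(q - 2)(q + 1)(q + 2); at q=0 this is 48, so q decreases.
p converges to its nearest critical value 1 (a local min of the p-part); q converges to -1. The iterate converges to (1, -1).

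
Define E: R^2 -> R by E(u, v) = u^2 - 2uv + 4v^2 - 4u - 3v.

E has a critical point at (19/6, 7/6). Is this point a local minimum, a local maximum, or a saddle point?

local minimum

The Hessian of E is constant: H = [[2, -2], [-2, 8]].
det(H) = 2·8 − (-2)² = 12.
det(H) > 0 and tr(H) = 10 > 0, so H is positive definite and the point is a local minimum.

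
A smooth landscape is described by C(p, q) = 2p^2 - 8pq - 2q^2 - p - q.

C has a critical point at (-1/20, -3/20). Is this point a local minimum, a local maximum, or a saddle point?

The Hessian of C is constant: H = [[4, -8], [-8, -4]].
det(H) = 4·(-4) − (-8)² = -80.
Since det(H) < 0, H is indefinite and the critical point is a saddle point.

saddle point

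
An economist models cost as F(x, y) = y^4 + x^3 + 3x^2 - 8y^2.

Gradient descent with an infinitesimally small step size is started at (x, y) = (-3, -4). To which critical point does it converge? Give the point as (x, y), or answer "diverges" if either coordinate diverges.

diverges

F is separable, so gradient descent decouples: x follows -∂F/∂x, y follows -∂F/∂y.
∂F/∂x = 3x(x + 2); at x=-3 this is 9, so x decreases.
∂F/∂y = 4y(y - 2)(y + 2); at y=-4 this is -192, so y increases.
The x-coordinate has no critical point in that direction and runs off to infinity.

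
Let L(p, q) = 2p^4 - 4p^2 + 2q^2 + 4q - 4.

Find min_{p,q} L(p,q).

L(p,q) separates as A(p) + B(q) − 4, so its minimum is min A + min B − 4.
A'(p) = 8p(p - 1)(p + 1) vanishes at p ∈ {-1, 0, 1}; B'(q) = 4q + 4 vanishes at q ∈ {-1}.
Local minima of A (where A''>0): A(-1)=-2, A(1)=-2. Local minima of B: B(-1)=-2.
So the global minimum of L is A(-1) + B(-1) − 4 = -2 − 2 − 4 = -8, attained at (-1, -1).

-8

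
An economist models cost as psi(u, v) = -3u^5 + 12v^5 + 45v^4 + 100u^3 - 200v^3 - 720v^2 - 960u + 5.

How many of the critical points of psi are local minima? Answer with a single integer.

4

psi separates as a function of u plus a function of v, so ∇psi=0 decouples.
∂psi/∂u = -15(u - 4)(u - 2)(u + 2)(u + 4) = 0 at u ∈ {-4, -2, 2, 4}; ∂psi/∂v = 60v(v - 3)(v + 2)(v + 4) = 0 at v ∈ {-4, -2, 0, 3}.
The Hessian is diagonal: diag(psi_uu, psi_vv). Second derivatives: psi_uu(-4)=1440, psi_uu(-2)=-720, psi_uu(2)=720, psi_uu(4)=-1440; psi_vv(-4)=-3360, psi_vv(-2)=1200, psi_vv(0)=-1440, psi_vv(3)=6300.
Local minima occur where both diagonal entries positive: (-4, -2), (-4, 3), (2, -2), (2, 3). Count: 4.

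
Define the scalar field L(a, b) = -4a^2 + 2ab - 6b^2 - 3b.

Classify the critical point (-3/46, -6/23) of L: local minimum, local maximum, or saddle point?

The Hessian of L is constant: H = [[-8, 2], [2, -12]].
det(H) = (-8)·(-12) − 2² = 92.
det(H) > 0 and tr(H) = -20 < 0, so H is negative definite and the point is a local maximum.

local maximum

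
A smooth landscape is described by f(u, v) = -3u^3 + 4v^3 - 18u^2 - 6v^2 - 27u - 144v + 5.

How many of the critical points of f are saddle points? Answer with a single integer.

2

f separates as a function of u plus a function of v, so ∇f=0 decouples.
∂f/∂u = -9(u + 1)(u + 3) = 0 at u ∈ {-3, -1}; ∂f/∂v = 12(v - 4)(v + 3) = 0 at v ∈ {-3, 4}.
The Hessian is diagonal: diag(f_uu, f_vv). Second derivatives: f_uu(-3)=18, f_uu(-1)=-18; f_vv(-3)=-84, f_vv(4)=84.
Saddle points occur where the two diagonal entries have opposite signs: (-3, -3), (-1, 4). Count: 2.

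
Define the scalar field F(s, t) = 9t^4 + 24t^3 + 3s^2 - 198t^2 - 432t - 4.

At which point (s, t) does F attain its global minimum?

F(s,t) separates as P(s) + Q(t) − 4, so its minimum is min P + min Q − 4.
P'(s) = 6s vanishes at s ∈ {0}; Q'(t) = 36(t - 3)(t + 1)(t + 4) vanishes at t ∈ {-4, -1, 3}.
Local minima of P (where P''>0): P(0)=0. Local minima of Q: Q(-4)=-672, Q(3)=-1701.
So the global minimum of F is P(0) + Q(3) − 4 = 0 − 1701 − 4 = -1705, attained at (0, 3).

(0, 3)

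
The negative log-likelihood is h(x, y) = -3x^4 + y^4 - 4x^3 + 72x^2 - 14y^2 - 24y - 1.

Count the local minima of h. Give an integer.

2

h separates as a function of x plus a function of y, so ∇h=0 decouples.
∂h/∂x = -12x(x - 3)(x + 4) = 0 at x ∈ {-4, 0, 3}; ∂h/∂y = 4(y - 3)(y + 1)(y + 2) = 0 at y ∈ {-2, -1, 3}.
The Hessian is diagonal: diag(h_xx, h_yy). Second derivatives: h_xx(-4)=-336, h_xx(0)=144, h_xx(3)=-252; h_yy(-2)=20, h_yy(-1)=-16, h_yy(3)=80.
Local minima occur where both diagonal entries positive: (0, -2), (0, 3). Count: 2.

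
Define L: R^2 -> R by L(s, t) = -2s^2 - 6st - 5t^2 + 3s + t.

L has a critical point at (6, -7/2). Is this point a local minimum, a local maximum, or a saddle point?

The Hessian of L is constant: H = [[-4, -6], [-6, -10]].
det(H) = (-4)·(-10) − (-6)² = 4.
det(H) > 0 and tr(H) = -14 < 0, so H is negative definite and the point is a local maximum.

local maximum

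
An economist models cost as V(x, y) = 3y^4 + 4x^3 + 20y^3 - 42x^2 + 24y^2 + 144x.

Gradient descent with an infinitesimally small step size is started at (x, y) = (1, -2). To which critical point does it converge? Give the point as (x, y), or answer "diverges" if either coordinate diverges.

V is separable, so gradient descent decouples: x follows -∂V/∂x, y follows -∂V/∂y.
∂V/∂x = 12(x - 4)(x - 3); at x=1 this is 72, so x decreases.
∂V/∂y = 12y(y + 1)(y + 4); at y=-2 this is 48, so y decreases.
The x-coordinate has no critical point in that direction and runs off to infinity.

diverges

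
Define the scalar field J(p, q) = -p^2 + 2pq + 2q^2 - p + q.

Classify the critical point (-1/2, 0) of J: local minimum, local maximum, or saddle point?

saddle point

The Hessian of J is constant: H = [[-2, 2], [2, 4]].
det(H) = (-2)·4 − 2² = -12.
Since det(H) < 0, H is indefinite and the critical point is a saddle point.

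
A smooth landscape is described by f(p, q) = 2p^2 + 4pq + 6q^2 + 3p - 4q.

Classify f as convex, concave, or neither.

convex

f is quadratic, so its Hessian is the constant matrix H = [[4, 4], [4, 12]].
det(H) = 32, tr(H) = 16.
det(H) > 0 and tr(H) > 0, so H is positive definite everywhere: convex.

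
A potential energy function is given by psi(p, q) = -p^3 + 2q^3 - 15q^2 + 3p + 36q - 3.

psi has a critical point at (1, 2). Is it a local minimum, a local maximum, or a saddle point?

local maximum

The mixed partial ∂²psi/∂p∂q is 0, so the Hessian at any point is diag(psi_pp, psi_qq) = diag(-6p, 6(2q - 5)).
At (1, 2): H = diag(-6, -6).
Both eigenvalues are negative, so H is negative definite: a local maximum.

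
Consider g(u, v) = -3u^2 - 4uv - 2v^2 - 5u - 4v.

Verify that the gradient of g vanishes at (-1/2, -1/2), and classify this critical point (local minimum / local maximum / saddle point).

local maximum

∇g = (-6u - 4v - 5, -4u - 4v - 4); substituting (-1/2, -1/2) gives ∇g = (0, 0), so (-1/2, -1/2) is indeed a critical point.
The Hessian of g is constant: H = [[-6, -4], [-4, -4]].
det(H) = (-6)·(-4) − (-4)² = 8.
det(H) > 0 and tr(H) = -10 < 0, so H is negative definite and the point is a local maximum.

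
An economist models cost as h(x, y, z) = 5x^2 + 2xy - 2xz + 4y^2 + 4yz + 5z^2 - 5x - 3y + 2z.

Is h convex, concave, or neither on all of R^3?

convex

h is quadratic, so its Hessian is the constant matrix H = [[10, 2, -2], [2, 8, 4], [-2, 4, 10]].
Leading principal minors: 10, 76, 536.
All positive ⇒ H ≻ 0 ⇒ convex.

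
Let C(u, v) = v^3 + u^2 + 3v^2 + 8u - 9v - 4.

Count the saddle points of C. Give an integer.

C separates as a function of u plus a function of v, so ∇C=0 decouples.
∂C/∂u = 2(u + 4) = 0 at u ∈ {-4}; ∂C/∂v = 3(v - 1)(v + 3) = 0 at v ∈ {-3, 1}.
The Hessian is diagonal: diag(C_uu, C_vv). Second derivatives: C_uu(-4)=2; C_vv(-3)=-12, C_vv(1)=12.
Saddle points occur where the two diagonal entries have opposite signs: (-4, -3). Count: 1.

1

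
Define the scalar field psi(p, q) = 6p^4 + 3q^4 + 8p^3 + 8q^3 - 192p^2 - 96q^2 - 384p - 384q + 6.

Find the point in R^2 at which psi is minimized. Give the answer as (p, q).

(4, 4)

psi(p,q) separates as A(p) + B(q) + 6, so its minimum is min A + min B + 6.
A'(p) = 24(p - 4)(p + 1)(p + 4) vanishes at p ∈ {-4, -1, 4}; B'(q) = 12(q - 4)(q + 2)(q + 4) vanishes at q ∈ {-4, -2, 4}.
Local minima of A (where A''>0): A(-4)=-512, A(4)=-2560. Local minima of B: B(-4)=256, B(4)=-1792.
So the global minimum of psi is A(4) + B(4) + 6 = -2560 − 1792 + 6 = -4346, attained at (4, 4).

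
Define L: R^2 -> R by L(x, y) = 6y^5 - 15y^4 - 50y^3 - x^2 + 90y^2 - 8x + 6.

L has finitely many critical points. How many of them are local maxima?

2

L separates as a function of x plus a function of y, so ∇L=0 decouples.
∂L/∂x = -2(x + 4) = 0 at x ∈ {-4}; ∂L/∂y = 30y(y - 3)(y - 1)(y + 2) = 0 at y ∈ {-2, 0, 1, 3}.
The Hessian is diagonal: diag(L_xx, L_yy). Second derivatives: L_xx(-4)=-2; L_yy(-2)=-900, L_yy(0)=180, L_yy(1)=-180, L_yy(3)=900.
Local maxima occur where both diagonal entries negative: (-4, -2), (-4, 1). Count: 2.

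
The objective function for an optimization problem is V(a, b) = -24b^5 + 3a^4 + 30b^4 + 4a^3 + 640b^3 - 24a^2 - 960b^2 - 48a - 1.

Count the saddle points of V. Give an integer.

6

V separates as a function of a plus a function of b, so ∇V=0 decouples.
∂V/∂a = 12(a - 2)(a + 1)(a + 2) = 0 at a ∈ {-2, -1, 2}; ∂V/∂b = -120b(b - 4)(b - 1)(b + 4) = 0 at b ∈ {-4, 0, 1, 4}.
The Hessian is diagonal: diag(V_aa, V_bb). Second derivatives: V_aa(-2)=48, V_aa(-1)=-36, V_aa(2)=144; V_bb(-4)=19200, V_bb(0)=-1920, V_bb(1)=1800, V_bb(4)=-11520.
Saddle points occur where the two diagonal entries have opposite signs: (-2, 0), (-2, 4), (-1, -4), (-1, 1), (2, 0), (2, 4). Count: 6.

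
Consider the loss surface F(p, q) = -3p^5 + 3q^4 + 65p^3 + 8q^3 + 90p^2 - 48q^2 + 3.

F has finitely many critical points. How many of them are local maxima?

F separates as a function of p plus a function of q, so ∇F=0 decouples.
∂F/∂p = -15p(p - 4)(p + 1)(p + 3) = 0 at p ∈ {-3, -1, 0, 4}; ∂F/∂q = 12q(q - 2)(q + 4) = 0 at q ∈ {-4, 0, 2}.
The Hessian is diagonal: diag(F_pp, F_qq). Second derivatives: F_pp(-3)=630, F_pp(-1)=-150, F_pp(0)=180, F_pp(4)=-2100; F_qq(-4)=288, F_qq(0)=-96, F_qq(2)=144.
Local maxima occur where both diagonal entries negative: (-1, 0), (4, 0). Count: 2.

2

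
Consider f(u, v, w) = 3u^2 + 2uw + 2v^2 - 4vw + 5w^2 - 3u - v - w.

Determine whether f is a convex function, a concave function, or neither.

convex

f is quadratic, so its Hessian is the constant matrix H = [[6, 0, 2], [0, 4, -4], [2, -4, 10]].
Leading principal minors: 6, 24, 128.
All positive ⇒ H ≻ 0 ⇒ convex.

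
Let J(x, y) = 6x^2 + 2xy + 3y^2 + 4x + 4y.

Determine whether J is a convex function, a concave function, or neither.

J is quadratic, so its Hessian is the constant matrix H = [[12, 2], [2, 6]].
det(H) = 68, tr(H) = 18.
det(H) > 0 and tr(H) > 0, so H is positive definite everywhere: convex.

convex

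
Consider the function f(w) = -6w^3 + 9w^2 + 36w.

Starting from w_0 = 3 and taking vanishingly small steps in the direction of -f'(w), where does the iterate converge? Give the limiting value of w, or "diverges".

diverges

f'(w) = -18(w - 2)(w + 1), so f'(3) = -72.
Gradient descent moves in the -f' direction, i.e. w is increasing.
There is no critical point above w=3, and f' keeps the same sign, so the iterate runs off to +∞.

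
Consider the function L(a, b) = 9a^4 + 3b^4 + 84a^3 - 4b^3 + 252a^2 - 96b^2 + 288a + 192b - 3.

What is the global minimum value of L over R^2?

-1475

L(a,b) separates as P(a) + Q(b) − 3, so its minimum is min P + min Q − 3.
P'(a) = 36(a + 1)(a + 2)(a + 4) vanishes at a ∈ {-4, -2, -1}; Q'(b) = 12(b - 4)(b - 1)(b + 4) vanishes at b ∈ {-4, 1, 4}.
Local minima of P (where P''>0): P(-4)=-192, P(-1)=-111. Local minima of Q: Q(-4)=-1280, Q(4)=-256.
So the global minimum of L is P(-4) + Q(-4) − 3 = -192 − 1280 − 3 = -1475, attained at (-4, -4).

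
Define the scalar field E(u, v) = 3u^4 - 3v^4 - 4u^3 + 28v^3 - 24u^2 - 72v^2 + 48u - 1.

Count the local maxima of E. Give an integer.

2

E separates as a function of u plus a function of v, so ∇E=0 decouples.
∂E/∂u = 12(u - 2)(u - 1)(u + 2) = 0 at u ∈ {-2, 1, 2}; ∂E/∂v = -12v(v - 4)(v - 3) = 0 at v ∈ {0, 3, 4}.
The Hessian is diagonal: diag(E_uu, E_vv). Second derivatives: E_uu(-2)=144, E_uu(1)=-36, E_uu(2)=48; E_vv(0)=-144, E_vv(3)=36, E_vv(4)=-48.
Local maxima occur where both diagonal entries negative: (1, 0), (1, 4). Count: 2.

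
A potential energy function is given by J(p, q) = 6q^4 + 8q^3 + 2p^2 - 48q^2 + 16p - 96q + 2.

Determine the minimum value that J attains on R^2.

J(p,q) separates as A(p) + B(q) + 2, so its minimum is min A + min B + 2.
A'(p) = 4p + 16 vanishes at p ∈ {-4}; B'(q) = 24(q - 2)(q + 1)(q + 2) vanishes at q ∈ {-2, -1, 2}.
Local minima of A (where A''>0): A(-4)=-32. Local minima of B: B(-2)=32, B(2)=-224.
So the global minimum of J is A(-4) + B(2) + 2 = -32 − 224 + 2 = -254, attained at (-4, 2).

-254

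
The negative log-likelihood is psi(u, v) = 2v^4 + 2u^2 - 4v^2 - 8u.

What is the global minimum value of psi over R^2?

-10

psi(u,v) separates as P(u) + Q(v), so its minimum is min P + min Q.
P'(u) = 4u - 8 vanishes at u ∈ {2}; Q'(v) = 8v(v - 1)(v + 1) vanishes at v ∈ {-1, 0, 1}.
Local minima of P (where P''>0): P(2)=-8. Local minima of Q: Q(-1)=-2, Q(1)=-2.
So the global minimum of psi is P(2) + Q(-1) = -8 − 2 = -10, attained at (2, -1).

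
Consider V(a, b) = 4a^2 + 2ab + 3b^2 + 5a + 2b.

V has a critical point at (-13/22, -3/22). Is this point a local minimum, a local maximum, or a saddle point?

The Hessian of V is constant: H = [[8, 2], [2, 6]].
det(H) = 8·6 − 2² = 44.
det(H) > 0 and tr(H) = 14 > 0, so H is positive definite and the point is a local minimum.

local minimum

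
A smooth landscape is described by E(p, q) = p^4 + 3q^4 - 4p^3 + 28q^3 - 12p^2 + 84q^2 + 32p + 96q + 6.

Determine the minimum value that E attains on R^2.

E(p,q) separates as A(p) + B(q) + 6, so its minimum is min A + min B + 6.
A'(p) = 4(p - 4)(p - 1)(p + 2) vanishes at p ∈ {-2, 1, 4}; B'(q) = 12(q + 1)(q + 2)(q + 4) vanishes at q ∈ {-4, -2, -1}.
Local minima of A (where A''>0): A(-2)=-64, A(4)=-64. Local minima of B: B(-4)=-64, B(-1)=-37.
So the global minimum of E is A(-2) + B(-4) + 6 = -64 − 64 + 6 = -122, attained at (-2, -4).

-122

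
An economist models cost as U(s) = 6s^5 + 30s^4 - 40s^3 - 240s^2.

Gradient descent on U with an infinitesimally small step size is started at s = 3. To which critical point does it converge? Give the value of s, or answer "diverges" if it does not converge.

2

U'(s) = 30s(s - 2)(s + 2)(s + 4), so U'(3) = 3150.
Gradient descent moves in the -U' direction, i.e. s is decreasing.
The nearest critical point in that direction is s = 2, where U'' = 1440 > 0 (a local minimum). The iterate converges there.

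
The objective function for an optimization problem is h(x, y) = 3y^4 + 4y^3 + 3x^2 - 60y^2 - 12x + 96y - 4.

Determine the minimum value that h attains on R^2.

h(x,y) separates as P(x) + Q(y) − 4, so its minimum is min P + min Q − 4.
P'(x) = 6x - 12 vanishes at x ∈ {2}; Q'(y) = 12(y - 2)(y - 1)(y + 4) vanishes at y ∈ {-4, 1, 2}.
Local minima of P (where P''>0): P(2)=-12. Local minima of Q: Q(-4)=-832, Q(2)=32.
So the global minimum of h is P(2) + Q(-4) − 4 = -12 − 832 − 4 = -848, attained at (2, -4).

-848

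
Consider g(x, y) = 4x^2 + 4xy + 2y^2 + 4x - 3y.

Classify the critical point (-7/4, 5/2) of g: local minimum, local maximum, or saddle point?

local minimum

The Hessian of g is constant: H = [[8, 4], [4, 4]].
det(H) = 8·4 − 4² = 16.
det(H) > 0 and tr(H) = 12 > 0, so H is positive definite and the point is a local minimum.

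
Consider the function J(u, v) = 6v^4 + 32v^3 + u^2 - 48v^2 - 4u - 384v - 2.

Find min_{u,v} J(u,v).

-614

J(u,v) separates as P(u) + Q(v) − 2, so its minimum is min P + min Q − 2.
P'(u) = 2u - 4 vanishes at u ∈ {2}; Q'(v) = 24(v - 2)(v + 2)(v + 4) vanishes at v ∈ {-4, -2, 2}.
Local minima of P (where P''>0): P(2)=-4. Local minima of Q: Q(-4)=256, Q(2)=-608.
So the global minimum of J is P(2) + Q(2) − 2 = -4 − 608 − 2 = -614, attained at (2, 2).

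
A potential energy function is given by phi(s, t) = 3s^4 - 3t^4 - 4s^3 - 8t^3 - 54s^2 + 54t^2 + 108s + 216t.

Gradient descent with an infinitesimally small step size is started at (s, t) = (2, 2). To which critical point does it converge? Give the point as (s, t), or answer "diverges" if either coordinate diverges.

(3, -2)

phi is separable, so gradient descent decouples: s follows -∂phi/∂s, t follows -∂phi/∂t.
∂phi/∂s = 12(s - 3)(s - 1)(s + 3); at s=2 this is -60, so s increases.
∂phi/∂t = -12(t - 3)(t + 2)(t + 3); at t=2 this is 240, so t decreases.
s converges to its nearest critical value 3 (a local min of the s-part); t converges to -2. The iterate converges to (3, -2).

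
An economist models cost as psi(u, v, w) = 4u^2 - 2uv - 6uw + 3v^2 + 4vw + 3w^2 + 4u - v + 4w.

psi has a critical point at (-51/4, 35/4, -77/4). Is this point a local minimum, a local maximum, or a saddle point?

The Hessian is constant: H = [[8, -2, -6], [-2, 6, 4], [-6, 4, 6]].
Leading principal minors: Δ₁ = 8, Δ₂ = 44, Δ₃ = 16.
All leading minors are positive, so H is positive definite: a local minimum.

local minimum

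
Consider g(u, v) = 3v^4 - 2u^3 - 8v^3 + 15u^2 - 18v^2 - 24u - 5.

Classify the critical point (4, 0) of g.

The mixed partial ∂²g/∂u∂v is 0, so the Hessian at any point is diag(g_uu, g_vv) = diag(6(-2u + 5), 12(3v^2 - 4v - 3)).
At (4, 0): H = diag(-18, -36).
Both eigenvalues are negative, so H is negative definite: a local maximum.

local maximum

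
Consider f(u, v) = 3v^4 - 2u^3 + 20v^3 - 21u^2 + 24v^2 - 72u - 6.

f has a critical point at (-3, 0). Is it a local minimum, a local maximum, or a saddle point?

saddle point

The mixed partial ∂²f/∂u∂v is 0, so the Hessian at any point is diag(f_uu, f_vv) = diag(-6(2u + 7), 12(3v^2 + 10v + 4)).
At (-3, 0): H = diag(-6, 48).
The eigenvalues have opposite signs, so H is indefinite: a saddle point.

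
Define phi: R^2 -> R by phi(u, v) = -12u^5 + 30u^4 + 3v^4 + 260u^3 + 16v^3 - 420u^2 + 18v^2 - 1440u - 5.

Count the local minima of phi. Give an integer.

phi separates as a function of u plus a function of v, so ∇phi=0 decouples.
∂phi/∂u = -60(u - 4)(u - 2)(u + 1)(u + 3) = 0 at u ∈ {-3, -1, 2, 4}; ∂phi/∂v = 12v(v + 1)(v + 3) = 0 at v ∈ {-3, -1, 0}.
The Hessian is diagonal: diag(phi_uu, phi_vv). Second derivatives: phi_uu(-3)=4200, phi_uu(-1)=-1800, phi_uu(2)=1800, phi_uu(4)=-4200; phi_vv(-3)=72, phi_vv(-1)=-24, phi_vv(0)=36.
Local minima occur where both diagonal entries positive: (-3, -3), (-3, 0), (2, -3), (2, 0). Count: 4.

4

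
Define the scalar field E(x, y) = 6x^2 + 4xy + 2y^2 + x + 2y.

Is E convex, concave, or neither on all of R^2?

convex

E is quadratic, so its Hessian is the constant matrix H = [[12, 4], [4, 4]].
det(H) = 32, tr(H) = 16.
det(H) > 0 and tr(H) > 0, so H is positive definite everywhere: convex.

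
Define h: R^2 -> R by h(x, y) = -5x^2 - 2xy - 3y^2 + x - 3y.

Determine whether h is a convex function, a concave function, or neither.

concave

h is quadratic, so its Hessian is the constant matrix H = [[-10, -2], [-2, -6]].
det(H) = 56, tr(H) = -16.
det(H) > 0 and tr(H) < 0, so H is negative definite everywhere: concave.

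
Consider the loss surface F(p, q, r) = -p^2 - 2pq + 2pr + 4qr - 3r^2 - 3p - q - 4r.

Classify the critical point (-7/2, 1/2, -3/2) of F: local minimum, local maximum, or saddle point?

saddle point

The Hessian is constant: H = [[-2, -2, 2], [-2, 0, 4], [2, 4, -6]].
Leading principal minors: Δ₁ = -2, Δ₂ = -4, Δ₃ = 24.
The minors fit neither the all-positive nor the alternating-sign pattern, so H is indefinite: a saddle point.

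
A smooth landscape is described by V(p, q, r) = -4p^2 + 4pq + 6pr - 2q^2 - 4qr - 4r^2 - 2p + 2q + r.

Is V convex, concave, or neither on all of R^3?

concave

V is quadratic, so its Hessian is the constant matrix H = [[-8, 4, 6], [4, -4, -4], [6, -4, -8]].
Leading principal minors: -8, 16, -48.
Signs alternate −, +, − ⇒ H ≺ 0 ⇒ concave.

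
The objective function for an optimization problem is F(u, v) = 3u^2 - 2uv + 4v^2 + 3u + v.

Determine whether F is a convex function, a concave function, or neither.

convex

F is quadratic, so its Hessian is the constant matrix H = [[6, -2], [-2, 8]].
det(H) = 44, tr(H) = 14.
det(H) > 0 and tr(H) > 0, so H is positive definite everywhere: convex.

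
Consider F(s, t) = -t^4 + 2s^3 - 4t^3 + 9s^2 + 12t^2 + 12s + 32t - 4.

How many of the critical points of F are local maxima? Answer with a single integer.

F separates as a function of s plus a function of t, so ∇F=0 decouples.
∂F/∂s = 6(s + 1)(s + 2) = 0 at s ∈ {-2, -1}; ∂F/∂t = -4(t - 2)(t + 1)(t + 4) = 0 at t ∈ {-4, -1, 2}.
The Hessian is diagonal: diag(F_ss, F_tt). Second derivatives: F_ss(-2)=-6, F_ss(-1)=6; F_tt(-4)=-72, F_tt(-1)=36, F_tt(2)=-72.
Local maxima occur where both diagonal entries negative: (-2, -4), (-2, 2). Count: 2.

2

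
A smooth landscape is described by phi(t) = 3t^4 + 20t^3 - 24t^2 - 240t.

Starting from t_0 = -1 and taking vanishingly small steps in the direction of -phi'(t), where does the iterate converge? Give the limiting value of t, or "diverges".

2

phi'(t) = 12(t - 2)(t + 2)(t + 5), so phi'(-1) = -144.
Gradient descent moves in the -phi' direction, i.e. t is increasing.
The nearest critical point in that direction is t = 2, where phi'' = 336 > 0 (a local minimum). The iterate converges there.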